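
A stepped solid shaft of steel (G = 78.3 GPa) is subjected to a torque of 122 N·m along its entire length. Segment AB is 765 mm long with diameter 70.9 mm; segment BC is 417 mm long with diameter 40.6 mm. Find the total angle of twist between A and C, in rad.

J_AB = π(0.0709)⁴/32 = 2.48×10^-6 m⁴; J_BC = π(0.0406)⁴/32 = 2.67×10^-7 m⁴.
θ = (T/G)·Σ L_i/J_i = (122.0/78.3×10⁹)·(0.765/2.48×10^-6 + 0.417/2.67×10^-7) = 2.916×10^-3 rad.

0.00292 rad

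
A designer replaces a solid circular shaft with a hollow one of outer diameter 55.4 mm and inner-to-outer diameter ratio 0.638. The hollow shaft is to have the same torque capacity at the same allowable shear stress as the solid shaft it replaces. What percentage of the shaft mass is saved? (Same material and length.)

Equal τ_max and T ⇒ the solid shaft needs d_s³ = d_o³(1−k⁴), so d_s = 55.4·(1−0.638⁴)^(1/3) = 52.15 mm.
Area ratio A_h/A_s = d_o²(1−k²)/d_s² = (1−k²)/(1−k⁴)^(2/3) = 0.6691.
Mass saving = 1 − 0.6691 = 33.1 %.

33.1 %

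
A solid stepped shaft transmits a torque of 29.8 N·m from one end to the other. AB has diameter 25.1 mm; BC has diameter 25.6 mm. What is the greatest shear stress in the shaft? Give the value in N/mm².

9.60 N/mm²

Under the same torque, τ_max = 16T/(πd³) is largest where d is smallest — segment AB (d = 25.1 mm).
τ_max = 16·29.80/(π·(0.0251)³) = 9.598×10^6 Pa.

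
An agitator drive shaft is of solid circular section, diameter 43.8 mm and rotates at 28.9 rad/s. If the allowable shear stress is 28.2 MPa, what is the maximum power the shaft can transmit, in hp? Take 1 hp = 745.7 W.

J = πd⁴/32 = π(0.0438)⁴/32 = 3.613×10^-7 m⁴.
T_max = τ_allow·J/r = 2.82×10^7 × 3.613×10^-7 / 0.0219 = 465.3 N·m.
ω = 28.9 rad/s, so P_max = T_max·ω = 1.345×10^4 W.

18.0 hp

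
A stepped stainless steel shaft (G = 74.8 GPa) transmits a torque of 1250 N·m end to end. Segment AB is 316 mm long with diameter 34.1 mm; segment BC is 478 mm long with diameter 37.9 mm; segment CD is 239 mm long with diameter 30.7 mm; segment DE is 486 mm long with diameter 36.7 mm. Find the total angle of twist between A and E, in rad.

J_AB = π(0.0341)⁴/32 = 1.33×10^-7 m⁴; J_BC = π(0.0379)⁴/32 = 2.03×10^-7 m⁴; J_CD = π(0.0307)⁴/32 = 8.72×10^-8 m⁴; J_DE = π(0.0367)⁴/32 = 1.78×10^-7 m⁴.
θ = (T/G)·Σ L_i/J_i = (1250/74.8×10⁹)·(0.316/1.33×10^-7 + 0.478/2.03×10^-7 + 0.239/8.72×10^-8 + 0.486/1.78×10^-7) = 0.1706 rad.

0.171 rad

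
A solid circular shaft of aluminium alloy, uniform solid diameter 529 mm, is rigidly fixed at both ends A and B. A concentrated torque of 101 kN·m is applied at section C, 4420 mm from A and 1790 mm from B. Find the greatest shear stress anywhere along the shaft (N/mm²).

2.47 N/mm²

With uniform GJ and both ends fixed, compatibility θ_AC = θ_CB gives T_A·a = T_B·b, together with T_A + T_B = T₀.
T_A = T₀·b/(a+b) = 101000·1790/6210 = 29110 N·m; T_B = 71890 N·m.
τ in each portion: τ_AC = 1.00×10^6 Pa, τ_CB = 2.47×10^6 Pa; maximum is in CB.
τ_max = T_CB·r/J = 71890·0.265/7.69×10^-3 = 2.473×10^6 Pa.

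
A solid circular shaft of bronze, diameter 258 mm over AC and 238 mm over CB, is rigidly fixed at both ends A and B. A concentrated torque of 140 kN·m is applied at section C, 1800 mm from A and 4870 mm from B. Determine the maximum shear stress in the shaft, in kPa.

32800 kPa

Compatibility: T_A·a/J_AC = T_B·b/J_CB with T_A + T_B = T₀.
J_AC = 4.35×10^-4 m⁴, J_CB = 3.15×10^-4 m⁴, so T_A = T₀·(J_AC/a)/((J_AC/a)+(J_CB/b)) = 110400 N·m, T_B = 29560 N·m.
τ in each portion: τ_AC = 3.28×10^7 Pa, τ_CB = 1.12×10^7 Pa; maximum is in AC.
τ_max = T_AC·r/J = 110400·0.129/4.35×10^-4 = 3.275×10^7 Pa.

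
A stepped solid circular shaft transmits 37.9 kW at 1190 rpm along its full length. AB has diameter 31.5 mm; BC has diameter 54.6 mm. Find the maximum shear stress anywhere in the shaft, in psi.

ω = 2π·1190/60 = 124.6 rad/s, so T = P/ω = 37.9×10³ / 124.6 = 304.1 N·m.
Under the same torque, τ_max = 16T/(πd³) is largest where d is smallest — segment AB (d = 31.5 mm).
τ_max = 16·304.1/(π·(0.0315)³) = 4.956×10^7 Pa.

7190 psi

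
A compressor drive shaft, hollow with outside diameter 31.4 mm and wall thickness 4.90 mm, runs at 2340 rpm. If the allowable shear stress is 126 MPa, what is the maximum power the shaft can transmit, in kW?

J = π(d_o⁴ − d_i⁴)/32 = π(0.0314⁴ − 0.0216⁴)/32 = 7.407×10^-8 m⁴.
T_max = τ_allow·J/r = 1.26×10^8 × 7.407×10^-8 / 0.0157 = 594.4 N·m.
ω = 2π·2340/60 = 245.0 rad/s, so P_max = T_max·ω = 1.457×10^5 W.

146 kW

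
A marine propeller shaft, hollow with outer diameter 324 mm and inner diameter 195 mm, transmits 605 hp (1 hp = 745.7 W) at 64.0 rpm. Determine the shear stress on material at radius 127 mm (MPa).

9.10 MPa

ω = 2π·64.0/60 = 6.702 rad/s, so T = P/ω = 605×745.7 / 6.702 = 67310 N·m.
J = π(d_o⁴ − d_i⁴)/32 = π(0.324⁴ − 0.195⁴)/32 = 9.399×10^-4 m⁴.
Shear stress varies linearly with radius: τ = T·r/J = 67310 × 0.127 / 9.399×10^-4 = 9.095×10^6 Pa.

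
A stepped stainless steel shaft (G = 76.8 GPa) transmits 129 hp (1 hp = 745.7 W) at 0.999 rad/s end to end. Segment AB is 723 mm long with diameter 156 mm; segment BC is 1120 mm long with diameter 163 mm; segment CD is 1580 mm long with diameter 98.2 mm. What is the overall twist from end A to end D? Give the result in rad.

ω = 0.999 rad/s, so T = P/ω = 129×745.7 / 0.9990 = 96290 N·m.
J_AB = π(0.156)⁴/32 = 5.81×10^-5 m⁴; J_BC = π(0.163)⁴/32 = 6.93×10^-5 m⁴; J_CD = π(0.0982)⁴/32 = 9.13×10^-6 m⁴.
θ = (T/G)·Σ L_i/J_i = (96290/76.8×10⁹)·(0.723/5.81×10^-5 + 1.12/6.93×10^-5 + 1.58/9.13×10^-6) = 0.2528 rad.

0.253 rad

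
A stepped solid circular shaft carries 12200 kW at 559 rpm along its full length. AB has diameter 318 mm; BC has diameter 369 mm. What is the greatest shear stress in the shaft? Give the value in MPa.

ω = 2π·559/60 = 58.54 rad/s, so T = P/ω = 12200×10³ / 58.54 = 208400 N·m.
Under the same torque, τ_max = 16T/(πd³) is largest where d is smallest — segment AB (d = 318 mm).
τ_max = 16·208400/(π·(0.318)³) = 3.301×10^7 Pa.

33.0 MPa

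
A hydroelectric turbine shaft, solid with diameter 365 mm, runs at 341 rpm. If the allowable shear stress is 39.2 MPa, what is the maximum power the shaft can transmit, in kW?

J = πd⁴/32 = π(0.365)⁴/32 = 1.742×10^-3 m⁴.
T_max = τ_allow·J/r = 3.92×10^7 × 1.742×10^-3 / 0.182 = 374300 N·m.
ω = 2π·341/60 = 35.71 rad/s, so P_max = T_max·ω = 1.337×10^7 W.

13400 kW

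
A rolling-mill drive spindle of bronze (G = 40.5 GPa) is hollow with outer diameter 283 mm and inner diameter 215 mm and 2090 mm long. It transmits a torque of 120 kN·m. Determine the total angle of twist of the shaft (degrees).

0.845°

J = π(d_o⁴ − d_i⁴)/32 = π(0.283⁴ − 0.215⁴)/32 = 4.199×10^-4 m⁴.
θ = T·L/(G·J) = 120000 × 2.09 / (40.5×10⁹ × 4.199×10^-4) = 0.01475 rad.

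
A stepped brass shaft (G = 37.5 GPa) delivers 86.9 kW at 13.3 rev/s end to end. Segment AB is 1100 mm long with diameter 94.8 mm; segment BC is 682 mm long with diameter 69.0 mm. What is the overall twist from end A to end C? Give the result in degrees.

0.707°

ω = 2π·13.3 = 83.57 rad/s, so T = P/ω = 86.9×10³ / 83.57 = 1040 N·m.
J_AB = π(0.0948)⁴/32 = 7.93×10^-6 m⁴; J_BC = π(0.0690)⁴/32 = 2.23×10^-6 m⁴.
θ = (T/G)·Σ L_i/J_i = (1040/37.5×10⁹)·(1.10/7.93×10^-6 + 0.682/2.23×10^-6) = 0.01235 rad.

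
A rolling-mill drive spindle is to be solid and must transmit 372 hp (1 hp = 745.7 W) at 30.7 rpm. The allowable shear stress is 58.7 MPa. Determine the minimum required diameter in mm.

196 mm

ω = 2π·30.7/60 = 3.215 rad/s, so T = P/ω = 372×745.7 / 3.215 = 86290 N·m.
For a solid shaft τ_max = 16T/(πd³), so d = (16T/(π τ_allow))^(1/3) = (16·86290/(π·5.87×10^7))^(1/3) = 0.1956 m.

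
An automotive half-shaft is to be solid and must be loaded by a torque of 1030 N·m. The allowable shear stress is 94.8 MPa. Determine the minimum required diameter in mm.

For a solid shaft τ_max = 16T/(πd³), so d = (16T/(π τ_allow))^(1/3) = (16·1030/(π·9.48×10^7))^(1/3) = 0.03811 m.

38.1 mm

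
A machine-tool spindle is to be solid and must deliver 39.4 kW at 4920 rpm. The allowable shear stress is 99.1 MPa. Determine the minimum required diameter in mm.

ω = 2π·4920/60 = 515.2 rad/s, so T = P/ω = 39.4×10³ / 515.2 = 76.47 N·m.
For a solid shaft τ_max = 16T/(πd³), so d = (16T/(π τ_allow))^(1/3) = (16·76.47/(π·9.91×10^7))^(1/3) = 0.01578 m.

15.8 mm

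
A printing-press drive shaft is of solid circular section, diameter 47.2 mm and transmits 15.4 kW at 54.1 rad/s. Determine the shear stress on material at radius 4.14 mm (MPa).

2.42 MPa

ω = 54.1 rad/s, so T = P/ω = 15.4×10³ / 54.10 = 284.7 N·m.
J = πd⁴/32 = π(0.0472)⁴/32 = 4.873×10^-7 m⁴.
Shear stress varies linearly with radius: τ = T·r/J = 284.7 × 0.00414 / 4.873×10^-7 = 2.419×10^6 Pa.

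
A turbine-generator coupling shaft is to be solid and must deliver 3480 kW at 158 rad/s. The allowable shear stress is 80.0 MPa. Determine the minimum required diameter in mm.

112 mm

ω = 158 rad/s, so T = P/ω = 3480×10³ / 158.0 = 22030 N·m.
For a solid shaft τ_max = 16T/(πd³), so d = (16T/(π τ_allow))^(1/3) = (16·22030/(π·8.00×10^7))^(1/3) = 0.1119 m.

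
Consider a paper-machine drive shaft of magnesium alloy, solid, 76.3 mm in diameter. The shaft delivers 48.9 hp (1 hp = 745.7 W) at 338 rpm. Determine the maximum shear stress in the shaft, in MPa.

11.8 MPa

ω = 2π·338/60 = 35.40 rad/s, so T = P/ω = 48.9×745.7 / 35.40 = 1030 N·m.
J = πd⁴/32 = π(0.0763)⁴/32 = 3.327×10^-6 m⁴.
τ_max = T·r/J = 1030 × 0.0381 / 3.327×10^-6 = 1.181×10^7 Pa.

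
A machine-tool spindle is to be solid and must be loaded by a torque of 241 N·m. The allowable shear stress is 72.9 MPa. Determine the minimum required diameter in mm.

25.6 mm

For a solid shaft τ_max = 16T/(πd³), so d = (16T/(π τ_allow))^(1/3) = (16·241.0/(π·7.29×10^7))^(1/3) = 0.02563 m.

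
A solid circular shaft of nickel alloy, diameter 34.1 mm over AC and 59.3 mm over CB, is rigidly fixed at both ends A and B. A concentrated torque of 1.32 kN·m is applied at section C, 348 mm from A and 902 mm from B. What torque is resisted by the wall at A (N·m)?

Compatibility: T_A·a/J_AC = T_B·b/J_CB with T_A + T_B = T₀.
J_AC = 1.33×10^-7 m⁴, J_CB = 1.21×10^-6 m⁴, so T_A = T₀·(J_AC/a)/((J_AC/a)+(J_CB/b)) = 291.5 N·m, T_B = 1029 N·m.

291 N·m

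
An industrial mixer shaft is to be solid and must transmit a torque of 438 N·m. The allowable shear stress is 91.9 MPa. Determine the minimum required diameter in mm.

29.0 mm

For a solid shaft τ_max = 16T/(πd³), so d = (16T/(π τ_allow))^(1/3) = (16·438.0/(π·9.19×10^7))^(1/3) = 0.02895 m.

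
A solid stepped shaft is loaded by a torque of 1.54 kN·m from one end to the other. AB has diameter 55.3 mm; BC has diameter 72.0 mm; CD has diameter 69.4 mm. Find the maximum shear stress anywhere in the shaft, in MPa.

46.4 MPa

Under the same torque, τ_max = 16T/(πd³) is largest where d is smallest — segment AB (d = 55.3 mm).
τ_max = 16·1540/(π·(0.0553)³) = 4.638×10^7 Pa.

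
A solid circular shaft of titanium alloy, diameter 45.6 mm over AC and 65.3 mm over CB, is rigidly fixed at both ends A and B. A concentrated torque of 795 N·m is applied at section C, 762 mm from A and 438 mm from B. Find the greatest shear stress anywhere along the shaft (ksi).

Compatibility: T_A·a/J_AC = T_B·b/J_CB with T_A + T_B = T₀.
J_AC = 4.24×10^-7 m⁴, J_CB = 1.79×10^-6 m⁴, so T_A = T₀·(J_AC/a)/((J_AC/a)+(J_CB/b)) = 95.60 N·m, T_B = 699.4 N·m.
τ in each portion: τ_AC = 5.13×10^6 Pa, τ_CB = 1.28×10^7 Pa; maximum is in CB.
τ_max = T_CB·r/J = 699.4·0.0326/1.79×10^-6 = 1.279×10^7 Pa.

1.86 ksi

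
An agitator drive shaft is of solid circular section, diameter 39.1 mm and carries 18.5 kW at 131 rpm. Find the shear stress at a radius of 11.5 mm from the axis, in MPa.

67.6 MPa

ω = 2π·131/60 = 13.72 rad/s, so T = P/ω = 18.5×10³ / 13.72 = 1349 N·m.
J = πd⁴/32 = π(0.0391)⁴/32 = 2.295×10^-7 m⁴.
Shear stress varies linearly with radius: τ = T·r/J = 1349 × 0.0115 / 2.295×10^-7 = 6.759×10^7 Pa.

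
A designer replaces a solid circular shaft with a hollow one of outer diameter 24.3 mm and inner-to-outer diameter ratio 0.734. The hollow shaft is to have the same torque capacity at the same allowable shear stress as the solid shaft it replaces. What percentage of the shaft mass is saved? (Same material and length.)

Equal τ_max and T ⇒ the solid shaft needs d_s³ = d_o³(1−k⁴), so d_s = 24.3·(1−0.734⁴)^(1/3) = 21.68 mm.
Area ratio A_h/A_s = d_o²(1−k²)/d_s² = (1−k²)/(1−k⁴)^(2/3) = 0.5797.
Mass saving = 1 − 0.5797 = 42.0 %.

42.0 %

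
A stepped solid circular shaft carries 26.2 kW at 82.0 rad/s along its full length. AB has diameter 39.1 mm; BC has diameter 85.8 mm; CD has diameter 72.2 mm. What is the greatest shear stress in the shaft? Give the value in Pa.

ω = 82.0 rad/s, so T = P/ω = 26.2×10³ / 82.00 = 319.5 N·m.
Under the same torque, τ_max = 16T/(πd³) is largest where d is smallest — segment AB (d = 39.1 mm).
τ_max = 16·319.5/(π·(0.0391)³) = 2.722×10^7 Pa.

2.72e7 Pa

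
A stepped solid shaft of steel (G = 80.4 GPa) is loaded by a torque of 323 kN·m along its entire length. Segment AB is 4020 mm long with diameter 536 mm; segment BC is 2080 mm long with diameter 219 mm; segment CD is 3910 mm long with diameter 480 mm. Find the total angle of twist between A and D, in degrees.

2.41°

J_AB = π(0.536)⁴/32 = 8.10×10^-3 m⁴; J_BC = π(0.219)⁴/32 = 2.26×10^-4 m⁴; J_CD = π(0.480)⁴/32 = 5.21×10^-3 m⁴.
θ = (T/G)·Σ L_i/J_i = (323000/80.4×10⁹)·(4.02/8.10×10^-3 + 2.08/2.26×10^-4 + 3.91/5.21×10^-3) = 0.04201 rad.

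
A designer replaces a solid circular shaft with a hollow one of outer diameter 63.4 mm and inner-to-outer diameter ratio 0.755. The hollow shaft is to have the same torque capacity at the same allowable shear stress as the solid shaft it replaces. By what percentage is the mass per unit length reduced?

Equal τ_max and T ⇒ the solid shaft needs d_s³ = d_o³(1−k⁴), so d_s = 63.4·(1−0.755⁴)^(1/3) = 55.62 mm.
Area ratio A_h/A_s = d_o²(1−k²)/d_s² = (1−k²)/(1−k⁴)^(2/3) = 0.5587.
Mass saving = 1 − 0.5587 = 44.1 %.

44.1 %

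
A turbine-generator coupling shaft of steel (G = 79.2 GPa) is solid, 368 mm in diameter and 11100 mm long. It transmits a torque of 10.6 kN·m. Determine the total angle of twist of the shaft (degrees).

0.0473°

J = πd⁴/32 = π(0.368)⁴/32 = 1.800×10^-3 m⁴.
θ = T·L/(G·J) = 10600 × 11.1 / (79.2×10⁹ × 1.800×10^-3) = 8.251×10^-4 rad.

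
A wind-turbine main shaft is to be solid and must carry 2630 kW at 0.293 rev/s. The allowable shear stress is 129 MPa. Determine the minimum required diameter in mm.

383 mm

ω = 2π·0.293 = 1.841 rad/s, so T = P/ω = 2630×10³ / 1.841 = 1.429e6 N·m.
For a solid shaft τ_max = 16T/(πd³), so d = (16T/(π τ_allow))^(1/3) = (16·1.429e6/(π·1.29×10^8))^(1/3) = 0.3835 m.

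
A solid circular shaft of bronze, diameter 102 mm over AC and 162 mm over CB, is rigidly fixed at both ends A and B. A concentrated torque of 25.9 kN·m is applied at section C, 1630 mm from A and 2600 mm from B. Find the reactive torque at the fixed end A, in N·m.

5190 N·m

Compatibility: T_A·a/J_AC = T_B·b/J_CB with T_A + T_B = T₀.
J_AC = 1.06×10^-5 m⁴, J_CB = 6.76×10^-5 m⁴, so T_A = T₀·(J_AC/a)/((J_AC/a)+(J_CB/b)) = 5191 N·m, T_B = 20710 N·m.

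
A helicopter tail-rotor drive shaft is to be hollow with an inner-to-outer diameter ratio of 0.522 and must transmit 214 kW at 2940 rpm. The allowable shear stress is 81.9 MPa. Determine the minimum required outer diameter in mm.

ω = 2π·2940/60 = 307.9 rad/s, so T = P/ω = 214×10³ / 307.9 = 695.1 N·m.
For a hollow shaft with d_i/d_o = 0.522: τ_max = 16T/(π d_o³ (1−k⁴)), so d_o = [16T/(π τ_allow (1−k⁴))]^(1/3) = [16·695.1/(π·8.19×10^7·0.9258)]^(1/3) = 0.03601 m.

36.0 mm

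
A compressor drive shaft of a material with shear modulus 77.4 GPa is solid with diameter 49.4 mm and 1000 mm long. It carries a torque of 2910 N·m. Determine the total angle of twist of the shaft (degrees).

3.68°

J = πd⁴/32 = π(0.0494)⁴/32 = 5.847×10^-7 m⁴.
θ = T·L/(G·J) = 2910 × 1.00 / (77.4×10⁹ × 5.847×10^-7) = 0.06430 rad.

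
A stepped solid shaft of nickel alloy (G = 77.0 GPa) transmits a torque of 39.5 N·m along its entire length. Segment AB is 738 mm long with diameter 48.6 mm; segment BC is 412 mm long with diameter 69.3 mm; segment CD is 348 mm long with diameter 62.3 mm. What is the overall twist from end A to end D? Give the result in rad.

J_AB = π(0.0486)⁴/32 = 5.48×10^-7 m⁴; J_BC = π(0.0693)⁴/32 = 2.26×10^-6 m⁴; J_CD = π(0.0623)⁴/32 = 1.48×10^-6 m⁴.
θ = (T/G)·Σ L_i/J_i = (39.50/77.0×10⁹)·(0.738/5.48×10^-7 + 0.412/2.26×10^-6 + 0.348/1.48×10^-6) = 9.053×10^-4 rad.

9.05e-4 rad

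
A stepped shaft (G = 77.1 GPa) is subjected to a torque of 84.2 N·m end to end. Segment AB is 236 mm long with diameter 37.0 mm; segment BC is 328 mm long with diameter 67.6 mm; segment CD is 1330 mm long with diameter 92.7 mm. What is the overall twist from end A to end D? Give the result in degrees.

J_AB = π(0.0370)⁴/32 = 1.84×10^-7 m⁴; J_BC = π(0.0676)⁴/32 = 2.05×10^-6 m⁴; J_CD = π(0.0927)⁴/32 = 7.25×10^-6 m⁴.
θ = (T/G)·Σ L_i/J_i = (84.20/77.1×10⁹)·(0.236/1.84×10^-7 + 0.328/2.05×10^-6 + 1.33/7.25×10^-6) = 1.776×10^-3 rad.

0.102°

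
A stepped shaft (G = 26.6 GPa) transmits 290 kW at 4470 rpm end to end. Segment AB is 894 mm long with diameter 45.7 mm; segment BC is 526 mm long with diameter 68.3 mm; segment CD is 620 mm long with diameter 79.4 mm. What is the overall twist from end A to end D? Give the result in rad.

ω = 2π·4470/60 = 468.1 rad/s, so T = P/ω = 290×10³ / 468.1 = 619.5 N·m.
J_AB = π(0.0457)⁴/32 = 4.28×10^-7 m⁴; J_BC = π(0.0683)⁴/32 = 2.14×10^-6 m⁴; J_CD = π(0.0794)⁴/32 = 3.90×10^-6 m⁴.
θ = (T/G)·Σ L_i/J_i = (619.5/26.6×10⁹)·(0.894/4.28×10^-7 + 0.526/2.14×10^-6 + 0.620/3.90×10^-6) = 0.05806 rad.

0.0581 rad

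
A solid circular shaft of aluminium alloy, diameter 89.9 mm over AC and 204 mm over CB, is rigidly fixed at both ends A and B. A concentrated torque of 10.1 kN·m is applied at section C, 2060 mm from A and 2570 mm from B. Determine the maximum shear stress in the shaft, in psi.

839 psi

Compatibility: T_A·a/J_AC = T_B·b/J_CB with T_A + T_B = T₀.
J_AC = 6.41×10^-6 m⁴, J_CB = 1.70×10^-4 m⁴, so T_A = T₀·(J_AC/a)/((J_AC/a)+(J_CB/b)) = 453.9 N·m, T_B = 9646 N·m.
τ in each portion: τ_AC = 3.18×10^6 Pa, τ_CB = 5.79×10^6 Pa; maximum is in CB.
τ_max = T_CB·r/J = 9646·0.102/1.70×10^-4 = 5.787×10^6 Pa.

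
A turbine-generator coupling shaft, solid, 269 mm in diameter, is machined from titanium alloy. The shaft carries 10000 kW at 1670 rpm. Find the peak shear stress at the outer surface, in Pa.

ω = 2π·1670/60 = 174.9 rad/s, so T = P/ω = 10000×10³ / 174.9 = 57180 N·m.
J = πd⁴/32 = π(0.269)⁴/32 = 5.141×10^-4 m⁴.
τ_max = T·r/J = 57180 × 0.135 / 5.141×10^-4 = 1.496×10^7 Pa.

1.50e7 Pa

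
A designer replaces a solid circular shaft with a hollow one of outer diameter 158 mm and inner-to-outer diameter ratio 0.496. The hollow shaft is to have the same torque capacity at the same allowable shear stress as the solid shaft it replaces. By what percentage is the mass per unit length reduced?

Equal τ_max and T ⇒ the solid shaft needs d_s³ = d_o³(1−k⁴), so d_s = 158·(1−0.496⁴)^(1/3) = 154.7 mm.
Area ratio A_h/A_s = d_o²(1−k²)/d_s² = (1−k²)/(1−k⁴)^(2/3) = 0.7860.
Mass saving = 1 − 0.7860 = 21.4 %.

21.4 %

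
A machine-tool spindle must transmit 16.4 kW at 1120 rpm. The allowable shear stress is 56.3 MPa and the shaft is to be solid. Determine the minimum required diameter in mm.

ω = 2π·1120/60 = 117.3 rad/s, so T = P/ω = 16.4×10³ / 117.3 = 139.8 N·m.
For a solid shaft τ_max = 16T/(πd³), so d = (16T/(π τ_allow))^(1/3) = (16·139.8/(π·5.63×10^7))^(1/3) = 0.02330 m.

23.3 mm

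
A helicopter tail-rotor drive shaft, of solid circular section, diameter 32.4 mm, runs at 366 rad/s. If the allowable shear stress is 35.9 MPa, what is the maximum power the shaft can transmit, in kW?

87.7 kW

J = πd⁴/32 = π(0.0324)⁴/32 = 1.082×10^-7 m⁴.
T_max = τ_allow·J/r = 3.59×10^7 × 1.082×10^-7 / 0.0162 = 239.8 N·m.
ω = 366 rad/s, so P_max = T_max·ω = 8.775×10^4 W.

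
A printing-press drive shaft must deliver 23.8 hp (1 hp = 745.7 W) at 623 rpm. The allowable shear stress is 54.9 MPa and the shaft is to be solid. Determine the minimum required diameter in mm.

ω = 2π·623/60 = 65.24 rad/s, so T = P/ω = 23.8×745.7 / 65.24 = 272.0 N·m.
For a solid shaft τ_max = 16T/(πd³), so d = (16T/(π τ_allow))^(1/3) = (16·272.0/(π·5.49×10^7))^(1/3) = 0.02933 m.

29.3 mm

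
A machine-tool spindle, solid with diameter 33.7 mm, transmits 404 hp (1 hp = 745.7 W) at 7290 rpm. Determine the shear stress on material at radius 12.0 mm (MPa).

37.4 MPa

ω = 2π·7290/60 = 763.4 rad/s, so T = P/ω = 404×745.7 / 763.4 = 394.6 N·m.
J = πd⁴/32 = π(0.0337)⁴/32 = 1.266×10^-7 m⁴.
Shear stress varies linearly with radius: τ = T·r/J = 394.6 × 0.0120 / 1.266×10^-7 = 3.740×10^7 Pa.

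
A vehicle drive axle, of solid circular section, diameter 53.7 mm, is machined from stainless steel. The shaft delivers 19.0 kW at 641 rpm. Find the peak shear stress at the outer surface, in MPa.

ω = 2π·641/60 = 67.13 rad/s, so T = P/ω = 19.0×10³ / 67.13 = 283.1 N·m.
J = πd⁴/32 = π(0.0537)⁴/32 = 8.164×10^-7 m⁴.
τ_max = T·r/J = 283.1 × 0.0269 / 8.164×10^-7 = 9.309×10^6 Pa.

9.31 MPa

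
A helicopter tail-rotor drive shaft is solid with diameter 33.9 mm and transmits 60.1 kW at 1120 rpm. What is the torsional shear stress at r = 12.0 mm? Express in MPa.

ω = 2π·1120/60 = 117.3 rad/s, so T = P/ω = 60.1×10³ / 117.3 = 512.4 N·m.
J = πd⁴/32 = π(0.0339)⁴/32 = 1.297×10^-7 m⁴.
Shear stress varies linearly with radius: τ = T·r/J = 512.4 × 0.0120 / 1.297×10^-7 = 4.743×10^7 Pa.

47.4 MPa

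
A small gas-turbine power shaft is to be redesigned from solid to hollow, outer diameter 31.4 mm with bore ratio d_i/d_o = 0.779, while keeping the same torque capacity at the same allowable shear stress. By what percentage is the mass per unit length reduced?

46.6 %

Equal τ_max and T ⇒ the solid shaft needs d_s³ = d_o³(1−k⁴), so d_s = 31.4·(1−0.779⁴)^(1/3) = 26.94 mm.
Area ratio A_h/A_s = d_o²(1−k²)/d_s² = (1−k²)/(1−k⁴)^(2/3) = 0.5340.
Mass saving = 1 − 0.5340 = 46.6 %.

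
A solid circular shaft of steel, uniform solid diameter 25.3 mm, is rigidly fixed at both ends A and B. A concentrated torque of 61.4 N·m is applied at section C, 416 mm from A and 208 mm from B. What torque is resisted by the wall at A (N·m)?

With uniform GJ and both ends fixed, compatibility θ_AC = θ_CB gives T_A·a = T_B·b, together with T_A + T_B = T₀.
T_A = T₀·b/(a+b) = 61.40·208/624.0 = 20.47 N·m; T_B = 40.93 N·m.

20.5 N·m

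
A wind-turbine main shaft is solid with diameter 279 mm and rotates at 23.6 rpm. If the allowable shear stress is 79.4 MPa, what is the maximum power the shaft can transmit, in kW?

837 kW

J = πd⁴/32 = π(0.279)⁴/32 = 5.949×10^-4 m⁴.
T_max = τ_allow·J/r = 7.94×10^7 × 5.949×10^-4 / 0.140 = 338600 N·m.
ω = 2π·23.6/60 = 2.471 rad/s, so P_max = T_max·ω = 8.368×10^5 W.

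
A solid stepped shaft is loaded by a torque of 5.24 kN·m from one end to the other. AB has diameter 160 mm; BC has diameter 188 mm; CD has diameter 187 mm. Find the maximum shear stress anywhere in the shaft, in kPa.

Under the same torque, τ_max = 16T/(πd³) is largest where d is smallest — segment AB (d = 160 mm).
τ_max = 16·5240/(π·(0.160)³) = 6.515×10^6 Pa.

6520 kPa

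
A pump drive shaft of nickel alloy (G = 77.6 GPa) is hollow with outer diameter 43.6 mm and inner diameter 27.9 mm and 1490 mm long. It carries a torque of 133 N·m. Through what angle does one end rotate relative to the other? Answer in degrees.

0.496°

J = π(d_o⁴ − d_i⁴)/32 = π(0.0436⁴ − 0.0279⁴)/32 = 2.953×10^-7 m⁴.
θ = T·L/(G·J) = 133.0 × 1.49 / (77.6×10⁹ × 2.953×10^-7) = 8.648×10^-3 rad.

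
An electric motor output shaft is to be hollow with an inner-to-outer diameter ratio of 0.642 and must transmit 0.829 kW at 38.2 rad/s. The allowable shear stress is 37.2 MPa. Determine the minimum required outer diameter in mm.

15.3 mm

ω = 38.2 rad/s, so T = P/ω = 0.829×10³ / 38.20 = 21.70 N·m.
For a hollow shaft with d_i/d_o = 0.642: τ_max = 16T/(π d_o³ (1−k⁴)), so d_o = [16T/(π τ_allow (1−k⁴))]^(1/3) = [16·21.70/(π·3.72×10^7·0.8301)]^(1/3) = 0.01530 m.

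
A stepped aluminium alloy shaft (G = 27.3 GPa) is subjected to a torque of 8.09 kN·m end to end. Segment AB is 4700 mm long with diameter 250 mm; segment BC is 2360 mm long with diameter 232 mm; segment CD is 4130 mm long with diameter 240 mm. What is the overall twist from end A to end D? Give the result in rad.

J_AB = π(0.250)⁴/32 = 3.83×10^-4 m⁴; J_BC = π(0.232)⁴/32 = 2.84×10^-4 m⁴; J_CD = π(0.240)⁴/32 = 3.26×10^-4 m⁴.
θ = (T/G)·Σ L_i/J_i = (8090/27.3×10⁹)·(4.70/3.83×10^-4 + 2.36/2.84×10^-4 + 4.13/3.26×10^-4) = 9.848×10^-3 rad.

0.00985 rad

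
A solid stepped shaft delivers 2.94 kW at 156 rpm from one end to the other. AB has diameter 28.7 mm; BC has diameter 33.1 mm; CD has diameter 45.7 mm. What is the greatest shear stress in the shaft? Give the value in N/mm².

38.8 N/mm²

ω = 2π·156/60 = 16.34 rad/s, so T = P/ω = 2.94×10³ / 16.34 = 180.0 N·m.
Under the same torque, τ_max = 16T/(πd³) is largest where d is smallest — segment AB (d = 28.7 mm).
τ_max = 16·180.0/(π·(0.0287)³) = 3.877×10^7 Pa.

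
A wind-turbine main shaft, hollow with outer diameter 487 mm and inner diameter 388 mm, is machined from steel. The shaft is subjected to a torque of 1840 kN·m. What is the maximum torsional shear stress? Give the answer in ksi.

19.7 ksi

J = π(d_o⁴ − d_i⁴)/32 = π(0.487⁴ − 0.388⁴)/32 = 3.297×10^-3 m⁴.
τ_max = T·r/J = 1.840e6 × 0.243 / 3.297×10^-3 = 1.359×10^8 Pa.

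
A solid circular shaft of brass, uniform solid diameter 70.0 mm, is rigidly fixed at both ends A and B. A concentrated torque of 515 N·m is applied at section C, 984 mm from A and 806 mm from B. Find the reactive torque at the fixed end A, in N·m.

232 N·m

With uniform GJ and both ends fixed, compatibility θ_AC = θ_CB gives T_A·a = T_B·b, together with T_A + T_B = T₀.
T_A = T₀·b/(a+b) = 515.0·806/1790 = 231.9 N·m; T_B = 283.1 N·m.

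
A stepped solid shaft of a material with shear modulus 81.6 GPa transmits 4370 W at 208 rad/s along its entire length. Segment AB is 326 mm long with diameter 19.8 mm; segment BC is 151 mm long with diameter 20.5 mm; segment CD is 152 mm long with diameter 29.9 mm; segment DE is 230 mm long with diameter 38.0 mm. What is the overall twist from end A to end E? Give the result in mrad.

8.59 mrad

ω = 208 rad/s, so T = P/ω = 4370 / 208.0 = 21.01 N·m.
J_AB = π(0.0198)⁴/32 = 1.51×10^-8 m⁴; J_BC = π(0.0205)⁴/32 = 1.73×10^-8 m⁴; J_CD = π(0.0299)⁴/32 = 7.85×10^-8 m⁴; J_DE = π(0.0380)⁴/32 = 2.05×10^-7 m⁴.
θ = (T/G)·Σ L_i/J_i = (21.01/81.6×10⁹)·(0.326/1.51×10^-8 + 0.151/1.73×10^-8 + 0.152/7.85×10^-8 + 0.230/2.05×10^-7) = 8.593×10^-3 rad.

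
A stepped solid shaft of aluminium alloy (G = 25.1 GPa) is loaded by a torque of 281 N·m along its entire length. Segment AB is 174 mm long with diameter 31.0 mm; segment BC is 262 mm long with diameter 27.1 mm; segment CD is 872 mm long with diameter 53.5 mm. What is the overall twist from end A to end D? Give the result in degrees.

5.10°

J_AB = π(0.0310)⁴/32 = 9.07×10^-8 m⁴; J_BC = π(0.0271)⁴/32 = 5.30×10^-8 m⁴; J_CD = π(0.0535)⁴/32 = 8.04×10^-7 m⁴.
θ = (T/G)·Σ L_i/J_i = (281.0/25.1×10⁹)·(0.174/9.07×10^-8 + 0.262/5.30×10^-8 + 0.872/8.04×10^-7) = 0.08902 rad.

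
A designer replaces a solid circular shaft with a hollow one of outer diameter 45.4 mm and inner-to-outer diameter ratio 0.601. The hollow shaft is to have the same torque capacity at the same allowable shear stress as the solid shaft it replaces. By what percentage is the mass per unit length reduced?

29.9 %

Equal τ_max and T ⇒ the solid shaft needs d_s³ = d_o³(1−k⁴), so d_s = 45.4·(1−0.601⁴)^(1/3) = 43.33 mm.
Area ratio A_h/A_s = d_o²(1−k²)/d_s² = (1−k²)/(1−k⁴)^(2/3) = 0.7012.
Mass saving = 1 − 0.7012 = 29.9 %.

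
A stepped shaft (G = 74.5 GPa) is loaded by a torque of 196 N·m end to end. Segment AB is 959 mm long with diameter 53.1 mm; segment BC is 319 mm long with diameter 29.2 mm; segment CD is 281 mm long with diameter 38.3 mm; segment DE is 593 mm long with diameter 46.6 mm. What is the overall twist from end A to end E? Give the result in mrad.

21.9 mrad

J_AB = π(0.0531)⁴/32 = 7.81×10^-7 m⁴; J_BC = π(0.0292)⁴/32 = 7.14×10^-8 m⁴; J_CD = π(0.0383)⁴/32 = 2.11×10^-7 m⁴; J_DE = π(0.0466)⁴/32 = 4.63×10^-7 m⁴.
θ = (T/G)·Σ L_i/J_i = (196.0/74.5×10⁹)·(0.959/7.81×10^-7 + 0.319/7.14×10^-8 + 0.281/2.11×10^-7 + 0.593/4.63×10^-7) = 0.02186 rad.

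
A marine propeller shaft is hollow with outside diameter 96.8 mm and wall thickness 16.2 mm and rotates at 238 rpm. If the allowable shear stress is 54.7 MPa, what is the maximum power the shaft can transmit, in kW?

J = π(d_o⁴ − d_i⁴)/32 = π(0.0968⁴ − 0.0644⁴)/32 = 6.931×10^-6 m⁴.
T_max = τ_allow·J/r = 5.47×10^7 × 6.931×10^-6 / 0.0484 = 7833 N·m.
ω = 2π·238/60 = 24.92 rad/s, so P_max = T_max·ω = 1.952×10^5 W.

195 kW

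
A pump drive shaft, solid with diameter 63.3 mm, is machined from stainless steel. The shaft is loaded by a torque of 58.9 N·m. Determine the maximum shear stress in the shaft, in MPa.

J = πd⁴/32 = π(0.0633)⁴/32 = 1.576×10^-6 m⁴.
τ_max = T·r/J = 58.90 × 0.0316 / 1.576×10^-6 = 1.183×10^6 Pa.

1.18 MPa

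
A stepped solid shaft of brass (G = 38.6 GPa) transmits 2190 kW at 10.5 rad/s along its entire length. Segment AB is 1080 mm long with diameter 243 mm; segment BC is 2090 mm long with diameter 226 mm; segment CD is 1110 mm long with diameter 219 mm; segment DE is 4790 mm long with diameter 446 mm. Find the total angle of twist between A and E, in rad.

ω = 10.5 rad/s, so T = P/ω = 2190×10³ / 10.50 = 208600 N·m.
J_AB = π(0.243)⁴/32 = 3.42×10^-4 m⁴; J_BC = π(0.226)⁴/32 = 2.56×10^-4 m⁴; J_CD = π(0.219)⁴/32 = 2.26×10^-4 m⁴; J_DE = π(0.446)⁴/32 = 3.88×10^-3 m⁴.
θ = (T/G)·Σ L_i/J_i = (208600/38.6×10⁹)·(1.08/3.42×10^-4 + 2.09/2.56×10^-4 + 1.11/2.26×10^-4 + 4.79/3.88×10^-3) = 0.09436 rad.

0.0944 rad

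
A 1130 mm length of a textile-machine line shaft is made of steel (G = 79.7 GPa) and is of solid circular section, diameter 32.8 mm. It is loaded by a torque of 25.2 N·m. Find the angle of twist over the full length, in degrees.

0.180°

J = πd⁴/32 = π(0.0328)⁴/32 = 1.136×10^-7 m⁴.
θ = T·L/(G·J) = 25.20 × 1.13 / (79.7×10⁹ × 1.136×10^-7) = 3.144×10^-3 rad.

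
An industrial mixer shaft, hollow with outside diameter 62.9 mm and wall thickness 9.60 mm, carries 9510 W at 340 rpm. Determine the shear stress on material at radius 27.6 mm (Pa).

6.25e6 Pa

ω = 2π·340/60 = 35.60 rad/s, so T = P/ω = 9510 / 35.60 = 267.1 N·m.
J = π(d_o⁴ − d_i⁴)/32 = π(0.0629⁴ − 0.0437⁴)/32 = 1.179×10^-6 m⁴.
Shear stress varies linearly with radius: τ = T·r/J = 267.1 × 0.0276 / 1.179×10^-6 = 6.254×10^6 Pa.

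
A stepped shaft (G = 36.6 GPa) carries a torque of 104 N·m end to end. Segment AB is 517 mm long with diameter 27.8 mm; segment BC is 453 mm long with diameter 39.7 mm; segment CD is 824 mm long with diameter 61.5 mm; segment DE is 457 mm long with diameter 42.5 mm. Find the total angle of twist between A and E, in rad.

0.0361 rad

J_AB = π(0.0278)⁴/32 = 5.86×10^-8 m⁴; J_BC = π(0.0397)⁴/32 = 2.44×10^-7 m⁴; J_CD = π(0.0615)⁴/32 = 1.40×10^-6 m⁴; J_DE = π(0.0425)⁴/32 = 3.20×10^-7 m⁴.
θ = (T/G)·Σ L_i/J_i = (104.0/36.6×10⁹)·(0.517/5.86×10^-8 + 0.453/2.44×10^-7 + 0.824/1.40×10^-6 + 0.457/3.20×10^-7) = 0.03605 rad.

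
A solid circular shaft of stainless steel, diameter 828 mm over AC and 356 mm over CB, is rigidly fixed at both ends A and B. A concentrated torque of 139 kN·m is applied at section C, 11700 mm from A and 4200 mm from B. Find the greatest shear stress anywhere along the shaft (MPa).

1.36 MPa

Compatibility: T_A·a/J_AC = T_B·b/J_CB with T_A + T_B = T₀.
J_AC = 0.0461 m⁴, J_CB = 1.58×10^-3 m⁴, so T_A = T₀·(J_AC/a)/((J_AC/a)+(J_CB/b)) = 126900 N·m, T_B = 12080 N·m.
τ in each portion: τ_AC = 1.14×10^6 Pa, τ_CB = 1.36×10^6 Pa; maximum is in CB.
τ_max = T_CB·r/J = 12080·0.178/1.58×10^-3 = 1.364×10^6 Pa.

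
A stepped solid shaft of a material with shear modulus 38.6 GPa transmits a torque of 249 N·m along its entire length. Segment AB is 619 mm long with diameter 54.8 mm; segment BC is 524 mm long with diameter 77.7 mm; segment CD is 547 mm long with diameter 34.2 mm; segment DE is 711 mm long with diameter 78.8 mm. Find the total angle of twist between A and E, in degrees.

J_AB = π(0.0548)⁴/32 = 8.85×10^-7 m⁴; J_BC = π(0.0777)⁴/32 = 3.58×10^-6 m⁴; J_CD = π(0.0342)⁴/32 = 1.34×10^-7 m⁴; J_DE = π(0.0788)⁴/32 = 3.79×10^-6 m⁴.
θ = (T/G)·Σ L_i/J_i = (249.0/38.6×10⁹)·(0.619/8.85×10^-7 + 0.524/3.58×10^-6 + 0.547/1.34×10^-7 + 0.711/3.79×10^-6) = 0.03294 rad.

1.89°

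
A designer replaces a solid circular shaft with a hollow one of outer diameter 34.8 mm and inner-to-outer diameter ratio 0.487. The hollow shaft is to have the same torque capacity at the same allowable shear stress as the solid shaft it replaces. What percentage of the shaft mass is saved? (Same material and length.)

20.7 %

Equal τ_max and T ⇒ the solid shaft needs d_s³ = d_o³(1−k⁴), so d_s = 34.8·(1−0.487⁴)^(1/3) = 34.13 mm.
Area ratio A_h/A_s = d_o²(1−k²)/d_s² = (1−k²)/(1−k⁴)^(2/3) = 0.7928.
Mass saving = 1 − 0.7928 = 20.7 %.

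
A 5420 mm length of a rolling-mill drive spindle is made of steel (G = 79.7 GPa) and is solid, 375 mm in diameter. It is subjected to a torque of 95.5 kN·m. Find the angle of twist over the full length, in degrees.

J = πd⁴/32 = π(0.375)⁴/32 = 1.941×10^-3 m⁴.
θ = T·L/(G·J) = 95500 × 5.42 / (79.7×10⁹ × 1.941×10^-3) = 3.345×10^-3 rad.

0.192°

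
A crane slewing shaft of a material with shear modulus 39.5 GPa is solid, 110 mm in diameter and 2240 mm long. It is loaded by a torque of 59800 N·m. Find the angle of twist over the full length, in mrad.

J = πd⁴/32 = π(0.110)⁴/32 = 1.437×10^-5 m⁴.
θ = T·L/(G·J) = 59800 × 2.24 / (39.5×10⁹ × 1.437×10^-5) = 0.2359 rad.

236 mrad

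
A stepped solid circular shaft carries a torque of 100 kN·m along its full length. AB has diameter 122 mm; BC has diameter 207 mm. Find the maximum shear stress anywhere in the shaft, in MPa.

Under the same torque, τ_max = 16T/(πd³) is largest where d is smallest — segment AB (d = 122 mm).
τ_max = 16·100000/(π·(0.122)³) = 2.805×10^8 Pa.

280 MPa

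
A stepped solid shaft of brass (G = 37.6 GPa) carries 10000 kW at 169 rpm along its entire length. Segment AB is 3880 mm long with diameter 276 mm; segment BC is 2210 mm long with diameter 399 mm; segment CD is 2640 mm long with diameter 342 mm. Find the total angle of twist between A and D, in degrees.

ω = 2π·169/60 = 17.70 rad/s, so T = P/ω = 10000×10³ / 17.70 = 565000 N·m.
J_AB = π(0.276)⁴/32 = 5.70×10^-4 m⁴; J_BC = π(0.399)⁴/32 = 2.49×10^-3 m⁴; J_CD = π(0.342)⁴/32 = 1.34×10^-3 m⁴.
θ = (T/G)·Σ L_i/J_i = (565000/37.6×10⁹)·(3.88/5.70×10^-4 + 2.21/2.49×10^-3 + 2.64/1.34×10^-3) = 0.1452 rad.

8.32°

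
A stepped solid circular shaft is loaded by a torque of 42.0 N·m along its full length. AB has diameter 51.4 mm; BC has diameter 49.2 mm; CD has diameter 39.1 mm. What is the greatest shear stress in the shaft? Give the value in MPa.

Under the same torque, τ_max = 16T/(πd³) is largest where d is smallest — segment CD (d = 39.1 mm).
τ_max = 16·42.00/(π·(0.0391)³) = 3.578×10^6 Pa.

3.58 MPa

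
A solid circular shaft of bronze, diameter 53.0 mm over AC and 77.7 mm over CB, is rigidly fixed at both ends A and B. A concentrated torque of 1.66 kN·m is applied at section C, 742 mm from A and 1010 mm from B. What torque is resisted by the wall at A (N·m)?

Compatibility: T_A·a/J_AC = T_B·b/J_CB with T_A + T_B = T₀.
J_AC = 7.75×10^-7 m⁴, J_CB = 3.58×10^-6 m⁴, so T_A = T₀·(J_AC/a)/((J_AC/a)+(J_CB/b)) = 377.8 N·m, T_B = 1282 N·m.

378 N·m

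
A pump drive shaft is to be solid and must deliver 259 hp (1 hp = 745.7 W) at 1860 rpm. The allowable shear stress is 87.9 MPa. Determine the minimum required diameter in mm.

ω = 2π·1860/60 = 194.8 rad/s, so T = P/ω = 259×745.7 / 194.8 = 991.6 N·m.
For a solid shaft τ_max = 16T/(πd³), so d = (16T/(π τ_allow))^(1/3) = (16·991.6/(π·8.79×10^7))^(1/3) = 0.03859 m.

38.6 mm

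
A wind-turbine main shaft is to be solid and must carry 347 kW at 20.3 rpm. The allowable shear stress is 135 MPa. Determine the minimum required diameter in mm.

183 mm

ω = 2π·20.3/60 = 2.126 rad/s, so T = P/ω = 347×10³ / 2.126 = 163200 N·m.
For a solid shaft τ_max = 16T/(πd³), so d = (16T/(π τ_allow))^(1/3) = (16·163200/(π·1.35×10^8))^(1/3) = 0.1833 m.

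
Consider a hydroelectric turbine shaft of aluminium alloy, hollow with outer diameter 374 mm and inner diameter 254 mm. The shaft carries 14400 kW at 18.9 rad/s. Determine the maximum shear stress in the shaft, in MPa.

ω = 18.9 rad/s, so T = P/ω = 14400×10³ / 18.90 = 761900 N·m.
J = π(d_o⁴ − d_i⁴)/32 = π(0.374⁴ − 0.254⁴)/32 = 1.512×10^-3 m⁴.
τ_max = T·r/J = 761900 × 0.187 / 1.512×10^-3 = 9.422×10^7 Pa.

94.2 MPa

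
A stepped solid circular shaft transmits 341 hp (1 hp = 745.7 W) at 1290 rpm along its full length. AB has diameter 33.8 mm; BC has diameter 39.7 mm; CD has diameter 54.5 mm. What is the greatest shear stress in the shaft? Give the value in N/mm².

248 N/mm²

ω = 2π·1290/60 = 135.1 rad/s, so T = P/ω = 341×745.7 / 135.1 = 1882 N·m.
Under the same torque, τ_max = 16T/(πd³) is largest where d is smallest — segment AB (d = 33.8 mm).
τ_max = 16·1882/(π·(0.0338)³) = 2.483×10^8 Pa.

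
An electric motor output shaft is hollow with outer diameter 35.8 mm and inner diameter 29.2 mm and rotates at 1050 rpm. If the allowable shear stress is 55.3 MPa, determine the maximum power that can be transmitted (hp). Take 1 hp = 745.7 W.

40.9 hp

J = π(d_o⁴ − d_i⁴)/32 = π(0.0358⁴ − 0.0292⁴)/32 = 8.989×10^-8 m⁴.
T_max = τ_allow·J/r = 5.53×10^7 × 8.989×10^-8 / 0.0179 = 277.7 N·m.
ω = 2π·1050/60 = 110.0 rad/s, so P_max = T_max·ω = 3.054×10^4 W.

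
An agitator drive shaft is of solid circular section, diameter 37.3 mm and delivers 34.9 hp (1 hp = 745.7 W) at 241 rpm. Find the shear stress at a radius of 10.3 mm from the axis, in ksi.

ω = 2π·241/60 = 25.24 rad/s, so T = P/ω = 34.9×745.7 / 25.24 = 1031 N·m.
J = πd⁴/32 = π(0.0373)⁴/32 = 1.900×10^-7 m⁴.
Shear stress varies linearly with radius: τ = T·r/J = 1031 × 0.0103 / 1.900×10^-7 = 5.589×10^7 Pa.

8.11 ksi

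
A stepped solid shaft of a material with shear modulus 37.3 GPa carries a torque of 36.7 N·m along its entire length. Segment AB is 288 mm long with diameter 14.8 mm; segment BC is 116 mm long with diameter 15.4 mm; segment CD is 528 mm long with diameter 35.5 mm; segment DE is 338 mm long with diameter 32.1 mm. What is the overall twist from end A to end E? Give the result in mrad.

87.4 mrad

J_AB = π(0.0148)⁴/32 = 4.71×10^-9 m⁴; J_BC = π(0.0154)⁴/32 = 5.52×10^-9 m⁴; J_CD = π(0.0355)⁴/32 = 1.56×10^-7 m⁴; J_DE = π(0.0321)⁴/32 = 1.04×10^-7 m⁴.
θ = (T/G)·Σ L_i/J_i = (36.70/37.3×10⁹)·(0.288/4.71×10^-9 + 0.116/5.52×10^-9 + 0.528/1.56×10^-7 + 0.338/1.04×10^-7) = 0.08735 rad.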